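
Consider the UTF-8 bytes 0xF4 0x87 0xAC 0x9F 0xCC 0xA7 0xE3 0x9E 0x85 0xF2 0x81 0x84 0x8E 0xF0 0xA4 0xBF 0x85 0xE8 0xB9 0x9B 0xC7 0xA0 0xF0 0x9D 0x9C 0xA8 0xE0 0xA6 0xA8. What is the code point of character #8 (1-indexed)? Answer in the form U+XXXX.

U+1D728

Offset 0: leading byte 0xF4 = 11110100 → 4-byte char #1 = F4 87 AC 9F.
Offset 4: leading byte 0xCC = 11001100 → 2-byte char #2 = CC A7.
Offset 6: leading byte 0xE3 = 11100011 → 3-byte char #3 = E3 9E 85.
Offset 9: leading byte 0xF2 = 11110010 → 4-byte char #4 = F2 81 84 8E.
Offset 13: leading byte 0xF0 = 11110000 → 4-byte char #5 = F0 A4 BF 85.
Offset 17: leading byte 0xE8 = 11101000 → 3-byte char #6 = E8 B9 9B.
Offset 20: leading byte 0xC7 = 11000111 → 2-byte char #7 = C7 A0.
Offset 22: leading byte 0xF0 = 11110000 → 4-byte char #8 = F0 9D 9C A8.
Leading byte 0xF0 = 11110000 matches 11110xxx → 4-byte sequence.
Byte 1: 0xF0 = 11110000, payload 000 (3 bits).
Byte 2: 0x9D = 10011101 (10xxxxxx ✓), payload 011101.
Byte 3: 0x9C = 10011100 (10xxxxxx ✓), payload 011100.
Byte 4: 0xA8 = 10101000 (10xxxxxx ✓), payload 101000.
Concatenate: 000011101011100101000 = 0x1D728 (21 bits → U+1D728).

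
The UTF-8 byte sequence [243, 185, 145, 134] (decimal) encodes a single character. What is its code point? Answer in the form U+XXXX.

Leading byte 0xF3 = 11110011 matches 11110xxx → 4-byte sequence.
Byte 1: 0xF3 = 11110011, payload 011 (3 bits).
Byte 2: 0xB9 = 10111001 (10xxxxxx ✓), payload 111001.
Byte 3: 0x91 = 10010001 (10xxxxxx ✓), payload 010001.
Byte 4: 0x86 = 10000110 (10xxxxxx ✓), payload 000110.
Concatenate: 011111001010001000110 = 0xF9446 (21 bits → U+F9446).

U+F9446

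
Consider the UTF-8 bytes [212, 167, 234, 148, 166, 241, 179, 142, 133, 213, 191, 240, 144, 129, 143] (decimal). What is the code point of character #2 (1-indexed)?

U+A526

Offset 0: leading byte 0xD4 = 11010100 → 2-byte char #1 = D4 A7.
Offset 2: leading byte 0xEA = 11101010 → 3-byte char #2 = EA 94 A6.
Leading byte 0xEA = 11101010 matches 1110xxxx → 3-byte sequence.
Byte 1: 0xEA = 11101010, payload 1010 (4 bits).
Byte 2: 0x94 = 10010100 (10xxxxxx ✓), payload 010100.
Byte 3: 0xA6 = 10100110 (10xxxxxx ✓), payload 100110.
Concatenate: 1010010100100110 = 0xA526 (16 bits → U+A526).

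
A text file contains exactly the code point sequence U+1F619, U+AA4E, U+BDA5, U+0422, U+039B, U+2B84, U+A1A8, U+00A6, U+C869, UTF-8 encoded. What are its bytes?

U+1F619: 4-byte form → F0 9F 98 99.
U+AA4E: 3-byte form → EA A9 8E.
U+BDA5: 3-byte form → EB B6 A5.
U+0422: 2-byte form → D0 A2.
U+039B: 2-byte form → CE 9B.
U+2B84: 3-byte form → E2 AE 84.
U+A1A8: 3-byte form → EA 86 A8.
U+00A6: 2-byte form → C2 A6.
U+C869: 3-byte form → EC A1 A9.
Concatenated (25 bytes): F0 9F 98 99 EA A9 8E EB B6 A5 D0 A2 CE 9B E2 AE 84 EA 86 A8 C2 A6 EC A1 A9.

F0 9F 98 99 EA A9 8E EB B6 A5 D0 A2 CE 9B E2 AE 84 EA 86 A8 C2 A6 EC A1 A9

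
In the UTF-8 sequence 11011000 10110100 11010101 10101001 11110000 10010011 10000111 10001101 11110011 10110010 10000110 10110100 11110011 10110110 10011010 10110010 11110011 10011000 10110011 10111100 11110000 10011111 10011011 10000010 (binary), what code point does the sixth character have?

U+D8CFC

Offset 0: leading byte 0xD8 = 11011000 → 2-byte char #1 = D8 B4.
Offset 2: leading byte 0xD5 = 11010101 → 2-byte char #2 = D5 A9.
Offset 4: leading byte 0xF0 = 11110000 → 4-byte char #3 = F0 93 87 8D.
Offset 8: leading byte 0xF3 = 11110011 → 4-byte char #4 = F3 B2 86 B4.
Offset 12: leading byte 0xF3 = 11110011 → 4-byte char #5 = F3 B6 9A B2.
Offset 16: leading byte 0xF3 = 11110011 → 4-byte char #6 = F3 98 B3 BC.
Leading byte 0xF3 = 11110011 matches 11110xxx → 4-byte sequence.
Byte 1: 0xF3 = 11110011, payload 011 (3 bits).
Byte 2: 0x98 = 10011000 (10xxxxxx ✓), payload 011000.
Byte 3: 0xB3 = 10110011 (10xxxxxx ✓), payload 110011.
Byte 4: 0xBC = 10111100 (10xxxxxx ✓), payload 111100.
Concatenate: 011011000110011111100 = 0xD8CFC (21 bits → U+D8CFC).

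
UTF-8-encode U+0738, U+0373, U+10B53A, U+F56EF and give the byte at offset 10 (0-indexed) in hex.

U+0738 → 2-byte form DC B8 at offsets 0–1.
U+0373 → 2-byte form CD B3 at offsets 2–3.
U+10B53A → 4-byte form F4 8B 94 BA at offsets 4–7.
U+F56EF → 4-byte form F3 B5 9B AF at offsets 8–11.
Offset 10 falls in char 4's range; it's byte 3 of F3 B5 9B AF = 0x9B.

0x9B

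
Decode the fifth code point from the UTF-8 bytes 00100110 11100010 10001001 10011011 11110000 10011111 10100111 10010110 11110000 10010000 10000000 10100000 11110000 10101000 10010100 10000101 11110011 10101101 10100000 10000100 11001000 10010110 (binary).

Offset 0: leading byte 0x26 = 00100110 → 1-byte char #1 = 26.
Offset 1: leading byte 0xE2 = 11100010 → 3-byte char #2 = E2 89 9B.
Offset 4: leading byte 0xF0 = 11110000 → 4-byte char #3 = F0 9F A7 96.
Offset 8: leading byte 0xF0 = 11110000 → 4-byte char #4 = F0 90 80 A0.
Offset 12: leading byte 0xF0 = 11110000 → 4-byte char #5 = F0 A8 94 85.
Leading byte 0xF0 = 11110000 matches 11110xxx → 4-byte sequence.
Byte 1: 0xF0 = 11110000, payload 000 (3 bits).
Byte 2: 0xA8 = 10101000 (10xxxxxx ✓), payload 101000.
Byte 3: 0x94 = 10010100 (10xxxxxx ✓), payload 010100.
Byte 4: 0x85 = 10000101 (10xxxxxx ✓), payload 000101.
Concatenate: 000101000010100000101 = 0x28505 (21 bits → U+28505).

U+28505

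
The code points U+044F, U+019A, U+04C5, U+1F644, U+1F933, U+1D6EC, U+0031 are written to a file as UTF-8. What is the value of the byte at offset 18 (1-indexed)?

1-indexed offset 18 is 0-indexed offset 17.
U+044F → 2-byte form D1 8F at offsets 0–1.
U+019A → 2-byte form C6 9A at offsets 2–3.
U+04C5 → 2-byte form D3 85 at offsets 4–5.
U+1F644 → 4-byte form F0 9F 99 84 at offsets 6–9.
U+1F933 → 4-byte form F0 9F A4 B3 at offsets 10–13.
U+1D6EC → 4-byte form F0 9D 9B AC at offsets 14–17.
Offset 17 falls in char 6's range; it's byte 4 of F0 9D 9B AC = 0xAC.

0xAC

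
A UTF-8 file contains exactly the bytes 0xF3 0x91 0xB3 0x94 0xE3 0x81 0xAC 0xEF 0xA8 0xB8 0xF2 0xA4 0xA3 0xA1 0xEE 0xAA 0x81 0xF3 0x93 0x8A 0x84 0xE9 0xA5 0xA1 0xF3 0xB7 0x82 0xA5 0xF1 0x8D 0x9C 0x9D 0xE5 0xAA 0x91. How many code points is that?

10

Byte at offset 0: 0xF3 = 11110011 → 4-byte char (#1). Advance 4.
Byte at offset 4: 0xE3 = 11100011 → 3-byte char (#2). Advance 3.
Byte at offset 7: 0xEF = 11101111 → 3-byte char (#3). Advance 3.
Byte at offset 10: 0xF2 = 11110010 → 4-byte char (#4). Advance 4.
Byte at offset 14: 0xEE = 11101110 → 3-byte char (#5). Advance 3.
Byte at offset 17: 0xF3 = 11110011 → 4-byte char (#6). Advance 4.
Byte at offset 21: 0xE9 = 11101001 → 3-byte char (#7). Advance 3.
Byte at offset 24: 0xF3 = 11110011 → 4-byte char (#8). Advance 4.
Byte at offset 28: 0xF1 = 11110001 → 4-byte char (#9). Advance 4.
Byte at offset 32: 0xE5 = 11100101 → 3-byte char (#10). Advance 3.
Reached end at offset 35 after 10 code points.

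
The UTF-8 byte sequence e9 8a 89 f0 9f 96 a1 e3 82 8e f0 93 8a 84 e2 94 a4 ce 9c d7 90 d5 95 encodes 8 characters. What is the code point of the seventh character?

U+05D0

Offset 0: leading byte 0xE9 = 11101001 → 3-byte char #1 = E9 8A 89.
Offset 3: leading byte 0xF0 = 11110000 → 4-byte char #2 = F0 9F 96 A1.
Offset 7: leading byte 0xE3 = 11100011 → 3-byte char #3 = E3 82 8E.
Offset 10: leading byte 0xF0 = 11110000 → 4-byte char #4 = F0 93 8A 84.
Offset 14: leading byte 0xE2 = 11100010 → 3-byte char #5 = E2 94 A4.
Offset 17: leading byte 0xCE = 11001110 → 2-byte char #6 = CE 9C.
Offset 19: leading byte 0xD7 = 11010111 → 2-byte char #7 = D7 90.
Leading byte 0xD7 = 11010111 matches 110xxxxx → 2-byte sequence.
Byte 1: 0xD7 = 11010111, payload 10111 (5 bits).
Byte 2: 0x90 = 10010000 (10xxxxxx ✓), payload 010000.
Concatenate: 10111010000 = 0x5D0 (11 bits → U+05D0).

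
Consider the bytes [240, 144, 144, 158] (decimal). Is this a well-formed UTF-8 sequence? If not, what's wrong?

valid

Leading byte 0xF0 = 11110000 → 4-byte form.
Continuation bytes 0x90=10010000, 0x90=10010000, 0x9E=10011110 all match 10xxxxxx.
Decoded value 0x1041E is ≥ 0x10000 (shortest form) and not a surrogate.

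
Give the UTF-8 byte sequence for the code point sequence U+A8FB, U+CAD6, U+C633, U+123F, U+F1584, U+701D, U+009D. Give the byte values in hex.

U+A8FB: 3-byte form → EA A3 BB.
U+CAD6: 3-byte form → EC AB 96.
U+C633: 3-byte form → EC 98 B3.
U+123F: 3-byte form → E1 88 BF.
U+F1584: 4-byte form → F3 B1 96 84.
U+701D: 3-byte form → E7 80 9D.
U+009D: 2-byte form → C2 9D.
Concatenated (21 bytes): EA A3 BB EC AB 96 EC 98 B3 E1 88 BF F3 B1 96 84 E7 80 9D C2 9D.

EA A3 BB EC AB 96 EC 98 B3 E1 88 BF F3 B1 96 84 E7 80 9D C2 9D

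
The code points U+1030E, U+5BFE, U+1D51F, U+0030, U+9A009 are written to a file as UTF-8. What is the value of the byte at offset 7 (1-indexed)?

1-indexed offset 7 is 0-indexed offset 6.
U+1030E → 4-byte form F0 90 8C 8E at offsets 0–3.
U+5BFE → 3-byte form E5 AF BE at offsets 4–6.
Offset 6 falls in char 2's range; it's byte 3 of E5 AF BE = 0xBE.

0xBE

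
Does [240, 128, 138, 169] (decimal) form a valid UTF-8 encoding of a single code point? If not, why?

Leading byte 0xF0 = 11110000 → 4-byte form.
Continuation bytes all match 10xxxxxx. Payload decodes to 0x2A9.
But 0x2A9 < 0x10000, the minimum for a 4-byte sequence — this is an overlong encoding.

invalid (overlong encoding)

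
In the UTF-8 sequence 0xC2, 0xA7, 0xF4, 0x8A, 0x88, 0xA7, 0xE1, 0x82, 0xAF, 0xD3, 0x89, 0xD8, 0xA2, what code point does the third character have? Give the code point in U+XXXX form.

Offset 0: leading byte 0xC2 = 11000010 → 2-byte char #1 = C2 A7.
Offset 2: leading byte 0xF4 = 11110100 → 4-byte char #2 = F4 8A 88 A7.
Offset 6: leading byte 0xE1 = 11100001 → 3-byte char #3 = E1 82 AF.
Leading byte 0xE1 = 11100001 matches 1110xxxx → 3-byte sequence.
Byte 1: 0xE1 = 11100001, payload 0001 (4 bits).
Byte 2: 0x82 = 10000010 (10xxxxxx ✓), payload 000010.
Byte 3: 0xAF = 10101111 (10xxxxxx ✓), payload 101111.
Concatenate: 0001000010101111 = 0x10AF (16 bits → U+10AF).

U+10AF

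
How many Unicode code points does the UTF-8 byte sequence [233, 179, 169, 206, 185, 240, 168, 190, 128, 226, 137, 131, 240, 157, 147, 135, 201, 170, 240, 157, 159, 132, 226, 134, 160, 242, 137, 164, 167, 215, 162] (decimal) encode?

Byte at offset 0: 0xE9 = 11101001 → 3-byte char (#1). Advance 3.
Byte at offset 3: 0xCE = 11001110 → 2-byte char (#2). Advance 2.
Byte at offset 5: 0xF0 = 11110000 → 4-byte char (#3). Advance 4.
Byte at offset 9: 0xE2 = 11100010 → 3-byte char (#4). Advance 3.
Byte at offset 12: 0xF0 = 11110000 → 4-byte char (#5). Advance 4.
Byte at offset 16: 0xC9 = 11001001 → 2-byte char (#6). Advance 2.
Byte at offset 18: 0xF0 = 11110000 → 4-byte char (#7). Advance 4.
Byte at offset 22: 0xE2 = 11100010 → 3-byte char (#8). Advance 3.
Byte at offset 25: 0xF2 = 11110010 → 4-byte char (#9). Advance 4.
Byte at offset 29: 0xD7 = 11010111 → 2-byte char (#10). Advance 2.
Reached end at offset 31 after 10 code points.

10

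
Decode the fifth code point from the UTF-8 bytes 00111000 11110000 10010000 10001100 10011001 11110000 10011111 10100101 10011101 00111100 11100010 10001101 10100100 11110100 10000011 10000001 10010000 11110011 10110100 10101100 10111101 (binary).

U+2364

Offset 0: leading byte 0x38 = 00111000 → 1-byte char #1 = 38.
Offset 1: leading byte 0xF0 = 11110000 → 4-byte char #2 = F0 90 8C 99.
Offset 5: leading byte 0xF0 = 11110000 → 4-byte char #3 = F0 9F A5 9D.
Offset 9: leading byte 0x3C = 00111100 → 1-byte char #4 = 3C.
Offset 10: leading byte 0xE2 = 11100010 → 3-byte char #5 = E2 8D A4.
Leading byte 0xE2 = 11100010 matches 1110xxxx → 3-byte sequence.
Byte 1: 0xE2 = 11100010, payload 0010 (4 bits).
Byte 2: 0x8D = 10001101 (10xxxxxx ✓), payload 001101.
Byte 3: 0xA4 = 10100100 (10xxxxxx ✓), payload 100100.
Concatenate: 0010001101100100 = 0x2364 (16 bits → U+2364).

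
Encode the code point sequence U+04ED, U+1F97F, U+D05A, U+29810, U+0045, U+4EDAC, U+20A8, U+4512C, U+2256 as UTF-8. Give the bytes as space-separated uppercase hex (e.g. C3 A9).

U+04ED: 2-byte form → D3 AD.
U+1F97F: 4-byte form → F0 9F A5 BF.
U+D05A: 3-byte form → ED 81 9A.
U+29810: 4-byte form → F0 A9 A0 90.
U+0045: 1-byte form → 45.
U+4EDAC: 4-byte form → F1 8E B6 AC.
U+20A8: 3-byte form → E2 82 A8.
U+4512C: 4-byte form → F1 85 84 AC.
U+2256: 3-byte form → E2 89 96.
Concatenated (28 bytes): D3 AD F0 9F A5 BF ED 81 9A F0 A9 A0 90 45 F1 8E B6 AC E2 82 A8 F1 85 84 AC E2 89 96.

D3 AD F0 9F A5 BF ED 81 9A F0 A9 A0 90 45 F1 8E B6 AC E2 82 A8 F1 85 84 AC E2 89 96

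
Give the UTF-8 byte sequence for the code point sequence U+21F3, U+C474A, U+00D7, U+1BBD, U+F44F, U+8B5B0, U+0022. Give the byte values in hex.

U+21F3: 3-byte form → E2 87 B3.
U+C474A: 4-byte form → F3 84 9D 8A.
U+00D7: 2-byte form → C3 97.
U+1BBD: 3-byte form → E1 AE BD.
U+F44F: 3-byte form → EF 91 8F.
U+8B5B0: 4-byte form → F2 8B 96 B0.
U+0022: 1-byte form → 22.
Concatenated (20 bytes): E2 87 B3 F3 84 9D 8A C3 97 E1 AE BD EF 91 8F F2 8B 96 B0 22.

E2 87 B3 F3 84 9D 8A C3 97 E1 AE BD EF 91 8F F2 8B 96 B0 22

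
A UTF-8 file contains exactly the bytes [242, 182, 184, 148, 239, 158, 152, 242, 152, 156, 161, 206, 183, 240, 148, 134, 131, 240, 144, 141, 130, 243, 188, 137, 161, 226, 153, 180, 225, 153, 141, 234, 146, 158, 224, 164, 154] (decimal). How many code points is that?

Byte at offset 0: 0xF2 = 11110010 → 4-byte char (#1). Advance 4.
Byte at offset 4: 0xEF = 11101111 → 3-byte char (#2). Advance 3.
Byte at offset 7: 0xF2 = 11110010 → 4-byte char (#3). Advance 4.
Byte at offset 11: 0xCE = 11001110 → 2-byte char (#4). Advance 2.
Byte at offset 13: 0xF0 = 11110000 → 4-byte char (#5). Advance 4.
Byte at offset 17: 0xF0 = 11110000 → 4-byte char (#6). Advance 4.
Byte at offset 21: 0xF3 = 11110011 → 4-byte char (#7). Advance 4.
Byte at offset 25: 0xE2 = 11100010 → 3-byte char (#8). Advance 3.
Byte at offset 28: 0xE1 = 11100001 → 3-byte char (#9). Advance 3.
Byte at offset 31: 0xEA = 11101010 → 3-byte char (#10). Advance 3.
Byte at offset 34: 0xE0 = 11100000 → 3-byte char (#11). Advance 3.
Reached end at offset 37 after 11 code points.

11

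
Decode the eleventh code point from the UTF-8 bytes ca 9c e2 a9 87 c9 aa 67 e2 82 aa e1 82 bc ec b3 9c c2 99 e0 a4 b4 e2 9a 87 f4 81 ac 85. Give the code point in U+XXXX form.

U+101B05

Offset 0: leading byte 0xCA = 11001010 → 2-byte char #1 = CA 9C.
Offset 2: leading byte 0xE2 = 11100010 → 3-byte char #2 = E2 A9 87.
Offset 5: leading byte 0xC9 = 11001001 → 2-byte char #3 = C9 AA.
Offset 7: leading byte 0x67 = 01100111 → 1-byte char #4 = 67.
Offset 8: leading byte 0xE2 = 11100010 → 3-byte char #5 = E2 82 AA.
Offset 11: leading byte 0xE1 = 11100001 → 3-byte char #6 = E1 82 BC.
Offset 14: leading byte 0xEC = 11101100 → 3-byte char #7 = EC B3 9C.
Offset 17: leading byte 0xC2 = 11000010 → 2-byte char #8 = C2 99.
Offset 19: leading byte 0xE0 = 11100000 → 3-byte char #9 = E0 A4 B4.
Offset 22: leading byte 0xE2 = 11100010 → 3-byte char #10 = E2 9A 87.
Offset 25: leading byte 0xF4 = 11110100 → 4-byte char #11 = F4 81 AC 85.
Leading byte 0xF4 = 11110100 matches 11110xxx → 4-byte sequence.
Byte 1: 0xF4 = 11110100, payload 100 (3 bits).
Byte 2: 0x81 = 10000001 (10xxxxxx ✓), payload 000001.
Byte 3: 0xAC = 10101100 (10xxxxxx ✓), payload 101100.
Byte 4: 0x85 = 10000101 (10xxxxxx ✓), payload 000101.
Concatenate: 100000001101100000101 = 0x101B05 (21 bits → U+101B05).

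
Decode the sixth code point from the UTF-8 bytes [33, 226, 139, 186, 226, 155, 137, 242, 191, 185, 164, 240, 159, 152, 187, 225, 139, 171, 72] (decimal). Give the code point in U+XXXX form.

Offset 0: leading byte 0x21 = 00100001 → 1-byte char #1 = 21.
Offset 1: leading byte 0xE2 = 11100010 → 3-byte char #2 = E2 8B BA.
Offset 4: leading byte 0xE2 = 11100010 → 3-byte char #3 = E2 9B 89.
Offset 7: leading byte 0xF2 = 11110010 → 4-byte char #4 = F2 BF B9 A4.
Offset 11: leading byte 0xF0 = 11110000 → 4-byte char #5 = F0 9F 98 BB.
Offset 15: leading byte 0xE1 = 11100001 → 3-byte char #6 = E1 8B AB.
Leading byte 0xE1 = 11100001 matches 1110xxxx → 3-byte sequence.
Byte 1: 0xE1 = 11100001, payload 0001 (4 bits).
Byte 2: 0x8B = 10001011 (10xxxxxx ✓), payload 001011.
Byte 3: 0xAB = 10101011 (10xxxxxx ✓), payload 101011.
Concatenate: 0001001011101011 = 0x12EB (16 bits → U+12EB).

U+12EB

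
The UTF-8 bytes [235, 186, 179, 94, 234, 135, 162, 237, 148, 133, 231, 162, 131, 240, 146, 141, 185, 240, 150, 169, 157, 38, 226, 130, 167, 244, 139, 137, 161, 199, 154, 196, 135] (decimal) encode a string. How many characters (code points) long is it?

12

Byte at offset 0: 0xEB = 11101011 → 3-byte char (#1). Advance 3.
Byte at offset 3: 0x5E = 01011110 → 1-byte char (#2). Advance 1.
Byte at offset 4: 0xEA = 11101010 → 3-byte char (#3). Advance 3.
Byte at offset 7: 0xED = 11101101 → 3-byte char (#4). Advance 3.
Byte at offset 10: 0xE7 = 11100111 → 3-byte char (#5). Advance 3.
Byte at offset 13: 0xF0 = 11110000 → 4-byte char (#6). Advance 4.
Byte at offset 17: 0xF0 = 11110000 → 4-byte char (#7). Advance 4.
Byte at offset 21: 0x26 = 00100110 → 1-byte char (#8). Advance 1.
Byte at offset 22: 0xE2 = 11100010 → 3-byte char (#9). Advance 3.
Byte at offset 25: 0xF4 = 11110100 → 4-byte char (#10). Advance 4.
Byte at offset 29: 0xC7 = 11000111 → 2-byte char (#11). Advance 2.
Byte at offset 31: 0xC4 = 11000100 → 2-byte char (#12). Advance 2.
Reached end at offset 33 after 12 code points.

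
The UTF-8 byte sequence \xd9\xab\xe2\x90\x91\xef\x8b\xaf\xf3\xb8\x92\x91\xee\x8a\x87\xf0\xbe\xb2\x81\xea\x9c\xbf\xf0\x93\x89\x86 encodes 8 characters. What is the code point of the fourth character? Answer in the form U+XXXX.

U+F8491

Offset 0: leading byte 0xD9 = 11011001 → 2-byte char #1 = D9 AB.
Offset 2: leading byte 0xE2 = 11100010 → 3-byte char #2 = E2 90 91.
Offset 5: leading byte 0xEF = 11101111 → 3-byte char #3 = EF 8B AF.
Offset 8: leading byte 0xF3 = 11110011 → 4-byte char #4 = F3 B8 92 91.
Leading byte 0xF3 = 11110011 matches 11110xxx → 4-byte sequence.
Byte 1: 0xF3 = 11110011, payload 011 (3 bits).
Byte 2: 0xB8 = 10111000 (10xxxxxx ✓), payload 111000.
Byte 3: 0x92 = 10010010 (10xxxxxx ✓), payload 010010.
Byte 4: 0x91 = 10010001 (10xxxxxx ✓), payload 010001.
Concatenate: 011111000010010010001 = 0xF8491 (21 bits → U+F8491).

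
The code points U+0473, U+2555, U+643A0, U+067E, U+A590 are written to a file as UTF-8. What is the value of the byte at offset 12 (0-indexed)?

U+0473 → 2-byte form D1 B3 at offsets 0–1.
U+2555 → 3-byte form E2 95 95 at offsets 2–4.
U+643A0 → 4-byte form F1 A4 8E A0 at offsets 5–8.
U+067E → 2-byte form D9 BE at offsets 9–10.
U+A590 → 3-byte form EA 96 90 at offsets 11–13.
Offset 12 falls in char 5's range; it's byte 2 of EA 96 90 = 0x96.

0x96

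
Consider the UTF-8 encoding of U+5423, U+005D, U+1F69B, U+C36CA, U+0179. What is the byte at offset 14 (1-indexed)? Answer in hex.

0xB9

1-indexed offset 14 is 0-indexed offset 13.
U+5423 → 3-byte form E5 90 A3 at offsets 0–2.
U+005D → 1-byte form 5D at offsets 3–3.
U+1F69B → 4-byte form F0 9F 9A 9B at offsets 4–7.
U+C36CA → 4-byte form F3 83 9B 8A at offsets 8–11.
U+0179 → 2-byte form C5 B9 at offsets 12–13.
Offset 13 falls in char 5's range; it's byte 2 of C5 B9 = 0xB9.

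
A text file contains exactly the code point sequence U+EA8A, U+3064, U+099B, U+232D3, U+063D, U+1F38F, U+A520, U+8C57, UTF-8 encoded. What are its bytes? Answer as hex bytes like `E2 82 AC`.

EE AA 8A E3 81 A4 E0 A6 9B F0 A3 8B 93 D8 BD F0 9F 8E 8F EA 94 A0 E8 B1 97

U+EA8A: 3-byte form → EE AA 8A.
U+3064: 3-byte form → E3 81 A4.
U+099B: 3-byte form → E0 A6 9B.
U+232D3: 4-byte form → F0 A3 8B 93.
U+063D: 2-byte form → D8 BD.
U+1F38F: 4-byte form → F0 9F 8E 8F.
U+A520: 3-byte form → EA 94 A0.
U+8C57: 3-byte form → E8 B1 97.
Concatenated (25 bytes): EE AA 8A E3 81 A4 E0 A6 9B F0 A3 8B 93 D8 BD F0 9F 8E 8F EA 94 A0 E8 B1 97.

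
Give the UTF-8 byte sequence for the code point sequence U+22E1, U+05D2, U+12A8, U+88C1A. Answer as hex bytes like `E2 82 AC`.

U+22E1: 3-byte form → E2 8B A1.
U+05D2: 2-byte form → D7 92.
U+12A8: 3-byte form → E1 8A A8.
U+88C1A: 4-byte form → F2 88 B0 9A.
Concatenated (12 bytes): E2 8B A1 D7 92 E1 8A A8 F2 88 B0 9A.

E2 8B A1 D7 92 E1 8A A8 F2 88 B0 9A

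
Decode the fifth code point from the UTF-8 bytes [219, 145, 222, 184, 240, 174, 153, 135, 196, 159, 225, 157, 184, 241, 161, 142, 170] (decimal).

U+1778

Offset 0: leading byte 0xDB = 11011011 → 2-byte char #1 = DB 91.
Offset 2: leading byte 0xDE = 11011110 → 2-byte char #2 = DE B8.
Offset 4: leading byte 0xF0 = 11110000 → 4-byte char #3 = F0 AE 99 87.
Offset 8: leading byte 0xC4 = 11000100 → 2-byte char #4 = C4 9F.
Offset 10: leading byte 0xE1 = 11100001 → 3-byte char #5 = E1 9D B8.
Leading byte 0xE1 = 11100001 matches 1110xxxx → 3-byte sequence.
Byte 1: 0xE1 = 11100001, payload 0001 (4 bits).
Byte 2: 0x9D = 10011101 (10xxxxxx ✓), payload 011101.
Byte 3: 0xB8 = 10111000 (10xxxxxx ✓), payload 111000.
Concatenate: 0001011101111000 = 0x1778 (16 bits → U+1778).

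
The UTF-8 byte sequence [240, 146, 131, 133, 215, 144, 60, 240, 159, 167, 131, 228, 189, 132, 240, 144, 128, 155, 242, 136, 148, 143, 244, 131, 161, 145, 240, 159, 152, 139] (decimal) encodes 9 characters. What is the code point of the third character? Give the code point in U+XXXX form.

Offset 0: leading byte 0xF0 = 11110000 → 4-byte char #1 = F0 92 83 85.
Offset 4: leading byte 0xD7 = 11010111 → 2-byte char #2 = D7 90.
Offset 6: leading byte 0x3C = 00111100 → 1-byte char #3 = 3C.
Leading byte 0x3C = 00111100 matches 0xxxxxxx → 1-byte sequence.
Byte 1: 0x3C = 00111100, payload 0111100 (7 bits).
Concatenate: 0111100 = 0x3C (7 bits → U+003C).

U+003C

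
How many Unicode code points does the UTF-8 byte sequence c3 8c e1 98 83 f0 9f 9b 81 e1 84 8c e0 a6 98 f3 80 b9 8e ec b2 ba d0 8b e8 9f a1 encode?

9

Byte at offset 0: 0xC3 = 11000011 → 2-byte char (#1). Advance 2.
Byte at offset 2: 0xE1 = 11100001 → 3-byte char (#2). Advance 3.
Byte at offset 5: 0xF0 = 11110000 → 4-byte char (#3). Advance 4.
Byte at offset 9: 0xE1 = 11100001 → 3-byte char (#4). Advance 3.
Byte at offset 12: 0xE0 = 11100000 → 3-byte char (#5). Advance 3.
Byte at offset 15: 0xF3 = 11110011 → 4-byte char (#6). Advance 4.
Byte at offset 19: 0xEC = 11101100 → 3-byte char (#7). Advance 3.
Byte at offset 22: 0xD0 = 11010000 → 2-byte char (#8). Advance 2.
Byte at offset 24: 0xE8 = 11101000 → 3-byte char (#9). Advance 3.
Reached end at offset 27 after 9 code points.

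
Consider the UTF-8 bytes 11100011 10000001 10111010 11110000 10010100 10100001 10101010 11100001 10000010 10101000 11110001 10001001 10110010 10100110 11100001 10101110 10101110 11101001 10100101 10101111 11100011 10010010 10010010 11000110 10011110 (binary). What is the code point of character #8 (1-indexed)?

Offset 0: leading byte 0xE3 = 11100011 → 3-byte char #1 = E3 81 BA.
Offset 3: leading byte 0xF0 = 11110000 → 4-byte char #2 = F0 94 A1 AA.
Offset 7: leading byte 0xE1 = 11100001 → 3-byte char #3 = E1 82 A8.
Offset 10: leading byte 0xF1 = 11110001 → 4-byte char #4 = F1 89 B2 A6.
Offset 14: leading byte 0xE1 = 11100001 → 3-byte char #5 = E1 AE AE.
Offset 17: leading byte 0xE9 = 11101001 → 3-byte char #6 = E9 A5 AF.
Offset 20: leading byte 0xE3 = 11100011 → 3-byte char #7 = E3 92 92.
Offset 23: leading byte 0xC6 = 11000110 → 2-byte char #8 = C6 9E.
Leading byte 0xC6 = 11000110 matches 110xxxxx → 2-byte sequence.
Byte 1: 0xC6 = 11000110, payload 00110 (5 bits).
Byte 2: 0x9E = 10011110 (10xxxxxx ✓), payload 011110.
Concatenate: 00110011110 = 0x19E (11 bits → U+019E).

U+019E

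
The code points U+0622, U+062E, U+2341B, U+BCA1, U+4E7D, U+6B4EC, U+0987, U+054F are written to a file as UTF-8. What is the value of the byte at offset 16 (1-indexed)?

1-indexed offset 16 is 0-indexed offset 15.
U+0622 → 2-byte form D8 A2 at offsets 0–1.
U+062E → 2-byte form D8 AE at offsets 2–3.
U+2341B → 4-byte form F0 A3 90 9B at offsets 4–7.
U+BCA1 → 3-byte form EB B2 A1 at offsets 8–10.
U+4E7D → 3-byte form E4 B9 BD at offsets 11–13.
U+6B4EC → 4-byte form F1 AB 93 AC at offsets 14–17.
Offset 15 falls in char 6's range; it's byte 2 of F1 AB 93 AC = 0xAB.

0xAB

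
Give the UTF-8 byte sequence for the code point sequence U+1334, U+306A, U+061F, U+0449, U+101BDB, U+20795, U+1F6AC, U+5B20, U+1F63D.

U+1334: 3-byte form → E1 8C B4.
U+306A: 3-byte form → E3 81 AA.
U+061F: 2-byte form → D8 9F.
U+0449: 2-byte form → D1 89.
U+101BDB: 4-byte form → F4 81 AF 9B.
U+20795: 4-byte form → F0 A0 9E 95.
U+1F6AC: 4-byte form → F0 9F 9A AC.
U+5B20: 3-byte form → E5 AC A0.
U+1F63D: 4-byte form → F0 9F 98 BD.
Concatenated (29 bytes): E1 8C B4 E3 81 AA D8 9F D1 89 F4 81 AF 9B F0 A0 9E 95 F0 9F 9A AC E5 AC A0 F0 9F 98 BD.

E1 8C B4 E3 81 AA D8 9F D1 89 F4 81 AF 9B F0 A0 9E 95 F0 9F 9A AC E5 AC A0 F0 9F 98 BD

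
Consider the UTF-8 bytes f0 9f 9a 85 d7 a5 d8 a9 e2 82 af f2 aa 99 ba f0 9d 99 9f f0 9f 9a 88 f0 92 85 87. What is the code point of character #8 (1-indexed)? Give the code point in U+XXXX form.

U+12147

Offset 0: leading byte 0xF0 = 11110000 → 4-byte char #1 = F0 9F 9A 85.
Offset 4: leading byte 0xD7 = 11010111 → 2-byte char #2 = D7 A5.
Offset 6: leading byte 0xD8 = 11011000 → 2-byte char #3 = D8 A9.
Offset 8: leading byte 0xE2 = 11100010 → 3-byte char #4 = E2 82 AF.
Offset 11: leading byte 0xF2 = 11110010 → 4-byte char #5 = F2 AA 99 BA.
Offset 15: leading byte 0xF0 = 11110000 → 4-byte char #6 = F0 9D 99 9F.
Offset 19: leading byte 0xF0 = 11110000 → 4-byte char #7 = F0 9F 9A 88.
Offset 23: leading byte 0xF0 = 11110000 → 4-byte char #8 = F0 92 85 87.
Leading byte 0xF0 = 11110000 matches 11110xxx → 4-byte sequence.
Byte 1: 0xF0 = 11110000, payload 000 (3 bits).
Byte 2: 0x92 = 10010010 (10xxxxxx ✓), payload 010010.
Byte 3: 0x85 = 10000101 (10xxxxxx ✓), payload 000101.
Byte 4: 0x87 = 10000111 (10xxxxxx ✓), payload 000111.
Concatenate: 000010010000101000111 = 0x12147 (21 bits → U+12147).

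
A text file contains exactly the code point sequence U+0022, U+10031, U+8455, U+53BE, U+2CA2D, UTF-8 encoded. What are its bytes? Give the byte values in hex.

22 F0 90 80 B1 E8 91 95 E5 8E BE F0 AC A8 AD

U+0022: 1-byte form → 22.
U+10031: 4-byte form → F0 90 80 B1.
U+8455: 3-byte form → E8 91 95.
U+53BE: 3-byte form → E5 8E BE.
U+2CA2D: 4-byte form → F0 AC A8 AD.
Concatenated (15 bytes): 22 F0 90 80 B1 E8 91 95 E5 8E BE F0 AC A8 AD.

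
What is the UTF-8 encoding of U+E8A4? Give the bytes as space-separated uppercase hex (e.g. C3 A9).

U+E8A4 = 0xE8A4 = 59556 decimal. In range U+0800–U+FFFF → 3-byte form: 1110xxxx 10xxxxxx 10xxxxxx.
Binary (16 bits): 1110100010100100.
Split 4+6+6: 1110 | 100010 | 100100.
Byte 1: 11101110 = 0xEE.
Byte 2: 10100010 = 0xA2.
Byte 3: 10100100 = 0xA4.

EE A2 A4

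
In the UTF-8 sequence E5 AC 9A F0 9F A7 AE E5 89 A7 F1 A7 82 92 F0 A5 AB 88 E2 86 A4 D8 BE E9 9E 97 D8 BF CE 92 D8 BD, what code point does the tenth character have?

U+0392

Offset 0: leading byte 0xE5 = 11100101 → 3-byte char #1 = E5 AC 9A.
Offset 3: leading byte 0xF0 = 11110000 → 4-byte char #2 = F0 9F A7 AE.
Offset 7: leading byte 0xE5 = 11100101 → 3-byte char #3 = E5 89 A7.
Offset 10: leading byte 0xF1 = 11110001 → 4-byte char #4 = F1 A7 82 92.
Offset 14: leading byte 0xF0 = 11110000 → 4-byte char #5 = F0 A5 AB 88.
Offset 18: leading byte 0xE2 = 11100010 → 3-byte char #6 = E2 86 A4.
Offset 21: leading byte 0xD8 = 11011000 → 2-byte char #7 = D8 BE.
Offset 23: leading byte 0xE9 = 11101001 → 3-byte char #8 = E9 9E 97.
Offset 26: leading byte 0xD8 = 11011000 → 2-byte char #9 = D8 BF.
Offset 28: leading byte 0xCE = 11001110 → 2-byte char #10 = CE 92.
Leading byte 0xCE = 11001110 matches 110xxxxx → 2-byte sequence.
Byte 1: 0xCE = 11001110, payload 01110 (5 bits).
Byte 2: 0x92 = 10010010 (10xxxxxx ✓), payload 010010.
Concatenate: 01110010010 = 0x392 (11 bits → U+0392).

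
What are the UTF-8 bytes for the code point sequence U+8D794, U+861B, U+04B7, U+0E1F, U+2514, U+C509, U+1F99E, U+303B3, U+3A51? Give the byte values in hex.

U+8D794: 4-byte form → F2 8D 9E 94.
U+861B: 3-byte form → E8 98 9B.
U+04B7: 2-byte form → D2 B7.
U+0E1F: 3-byte form → E0 B8 9F.
U+2514: 3-byte form → E2 94 94.
U+C509: 3-byte form → EC 94 89.
U+1F99E: 4-byte form → F0 9F A6 9E.
U+303B3: 4-byte form → F0 B0 8E B3.
U+3A51: 3-byte form → E3 A9 91.
Concatenated (29 bytes): F2 8D 9E 94 E8 98 9B D2 B7 E0 B8 9F E2 94 94 EC 94 89 F0 9F A6 9E F0 B0 8E B3 E3 A9 91.

F2 8D 9E 94 E8 98 9B D2 B7 E0 B8 9F E2 94 94 EC 94 89 F0 9F A6 9E F0 B0 8E B3 E3 A9 91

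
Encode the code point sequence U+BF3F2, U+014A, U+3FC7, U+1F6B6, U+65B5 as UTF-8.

U+BF3F2: 4-byte form → F2 BF 8F B2.
U+014A: 2-byte form → C5 8A.
U+3FC7: 3-byte form → E3 BF 87.
U+1F6B6: 4-byte form → F0 9F 9A B6.
U+65B5: 3-byte form → E6 96 B5.
Concatenated (16 bytes): F2 BF 8F B2 C5 8A E3 BF 87 F0 9F 9A B6 E6 96 B5.

F2 BF 8F B2 C5 8A E3 BF 87 F0 9F 9A B6 E6 96 B5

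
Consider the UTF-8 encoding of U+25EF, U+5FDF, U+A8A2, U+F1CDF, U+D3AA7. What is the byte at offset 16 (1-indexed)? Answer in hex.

1-indexed offset 16 is 0-indexed offset 15.
U+25EF → 3-byte form E2 97 AF at offsets 0–2.
U+5FDF → 3-byte form E5 BF 9F at offsets 3–5.
U+A8A2 → 3-byte form EA A2 A2 at offsets 6–8.
U+F1CDF → 4-byte form F3 B1 B3 9F at offsets 9–12.
U+D3AA7 → 4-byte form F3 93 AA A7 at offsets 13–16.
Offset 15 falls in char 5's range; it's byte 3 of F3 93 AA A7 = 0xAA.

0xAA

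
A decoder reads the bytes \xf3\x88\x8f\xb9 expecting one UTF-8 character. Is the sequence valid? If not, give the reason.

valid

Leading byte 0xF3 = 11110011 → 4-byte form.
Continuation bytes 0x88=10001000, 0x8F=10001111, 0xB9=10111001 all match 10xxxxxx.
Decoded value 0xC83F9 is ≥ 0x10000 (shortest form) and not a surrogate.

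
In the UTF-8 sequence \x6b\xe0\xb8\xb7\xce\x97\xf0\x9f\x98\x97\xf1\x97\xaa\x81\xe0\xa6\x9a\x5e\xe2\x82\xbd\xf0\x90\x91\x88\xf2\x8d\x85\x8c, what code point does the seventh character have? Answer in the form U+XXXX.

Offset 0: leading byte 0x6B = 01101011 → 1-byte char #1 = 6B.
Offset 1: leading byte 0xE0 = 11100000 → 3-byte char #2 = E0 B8 B7.
Offset 4: leading byte 0xCE = 11001110 → 2-byte char #3 = CE 97.
Offset 6: leading byte 0xF0 = 11110000 → 4-byte char #4 = F0 9F 98 97.
Offset 10: leading byte 0xF1 = 11110001 → 4-byte char #5 = F1 97 AA 81.
Offset 14: leading byte 0xE0 = 11100000 → 3-byte char #6 = E0 A6 9A.
Offset 17: leading byte 0x5E = 01011110 → 1-byte char #7 = 5E.
Leading byte 0x5E = 01011110 matches 0xxxxxxx → 1-byte sequence.
Byte 1: 0x5E = 01011110, payload 1011110 (7 bits).
Concatenate: 1011110 = 0x5E (7 bits → U+005E).

U+005E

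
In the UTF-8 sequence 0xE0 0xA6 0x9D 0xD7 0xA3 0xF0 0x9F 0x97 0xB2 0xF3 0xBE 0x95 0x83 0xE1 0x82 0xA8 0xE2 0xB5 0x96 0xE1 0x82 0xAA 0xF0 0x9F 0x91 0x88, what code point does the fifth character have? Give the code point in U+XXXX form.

Offset 0: leading byte 0xE0 = 11100000 → 3-byte char #1 = E0 A6 9D.
Offset 3: leading byte 0xD7 = 11010111 → 2-byte char #2 = D7 A3.
Offset 5: leading byte 0xF0 = 11110000 → 4-byte char #3 = F0 9F 97 B2.
Offset 9: leading byte 0xF3 = 11110011 → 4-byte char #4 = F3 BE 95 83.
Offset 13: leading byte 0xE1 = 11100001 → 3-byte char #5 = E1 82 A8.
Leading byte 0xE1 = 11100001 matches 1110xxxx → 3-byte sequence.
Byte 1: 0xE1 = 11100001, payload 0001 (4 bits).
Byte 2: 0x82 = 10000010 (10xxxxxx ✓), payload 000010.
Byte 3: 0xA8 = 10101000 (10xxxxxx ✓), payload 101000.
Concatenate: 0001000010101000 = 0x10A8 (16 bits → U+10A8).

U+10A8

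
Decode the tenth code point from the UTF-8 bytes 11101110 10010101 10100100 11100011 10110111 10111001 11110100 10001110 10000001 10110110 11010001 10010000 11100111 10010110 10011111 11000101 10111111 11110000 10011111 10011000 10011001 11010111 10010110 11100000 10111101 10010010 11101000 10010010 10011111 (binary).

Offset 0: leading byte 0xEE = 11101110 → 3-byte char #1 = EE 95 A4.
Offset 3: leading byte 0xE3 = 11100011 → 3-byte char #2 = E3 B7 B9.
Offset 6: leading byte 0xF4 = 11110100 → 4-byte char #3 = F4 8E 81 B6.
Offset 10: leading byte 0xD1 = 11010001 → 2-byte char #4 = D1 90.
Offset 12: leading byte 0xE7 = 11100111 → 3-byte char #5 = E7 96 9F.
Offset 15: leading byte 0xC5 = 11000101 → 2-byte char #6 = C5 BF.
Offset 17: leading byte 0xF0 = 11110000 → 4-byte char #7 = F0 9F 98 99.
Offset 21: leading byte 0xD7 = 11010111 → 2-byte char #8 = D7 96.
Offset 23: leading byte 0xE0 = 11100000 → 3-byte char #9 = E0 BD 92.
Offset 26: leading byte 0xE8 = 11101000 → 3-byte char #10 = E8 92 9F.
Leading byte 0xE8 = 11101000 matches 1110xxxx → 3-byte sequence.
Byte 1: 0xE8 = 11101000, payload 1000 (4 bits).
Byte 2: 0x92 = 10010010 (10xxxxxx ✓), payload 010010.
Byte 3: 0x9F = 10011111 (10xxxxxx ✓), payload 011111.
Concatenate: 1000010010011111 = 0x849F (16 bits → U+849F).

U+849F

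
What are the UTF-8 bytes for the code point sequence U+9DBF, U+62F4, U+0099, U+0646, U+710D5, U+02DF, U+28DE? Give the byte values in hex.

U+9DBF: 3-byte form → E9 B6 BF.
U+62F4: 3-byte form → E6 8B B4.
U+0099: 2-byte form → C2 99.
U+0646: 2-byte form → D9 86.
U+710D5: 4-byte form → F1 B1 83 95.
U+02DF: 2-byte form → CB 9F.
U+28DE: 3-byte form → E2 A3 9E.
Concatenated (19 bytes): E9 B6 BF E6 8B B4 C2 99 D9 86 F1 B1 83 95 CB 9F E2 A3 9E.

E9 B6 BF E6 8B B4 C2 99 D9 86 F1 B1 83 95 CB 9F E2 A3 9E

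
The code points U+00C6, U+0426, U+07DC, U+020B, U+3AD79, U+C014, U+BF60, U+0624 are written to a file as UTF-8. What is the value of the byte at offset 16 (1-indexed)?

0xEB

1-indexed offset 16 is 0-indexed offset 15.
U+00C6 → 2-byte form C3 86 at offsets 0–1.
U+0426 → 2-byte form D0 A6 at offsets 2–3.
U+07DC → 2-byte form DF 9C at offsets 4–5.
U+020B → 2-byte form C8 8B at offsets 6–7.
U+3AD79 → 4-byte form F0 BA B5 B9 at offsets 8–11.
U+C014 → 3-byte form EC 80 94 at offsets 12–14.
U+BF60 → 3-byte form EB BD A0 at offsets 15–17.
Offset 15 falls in char 7's range; it's byte 1 of EB BD A0 = 0xEB.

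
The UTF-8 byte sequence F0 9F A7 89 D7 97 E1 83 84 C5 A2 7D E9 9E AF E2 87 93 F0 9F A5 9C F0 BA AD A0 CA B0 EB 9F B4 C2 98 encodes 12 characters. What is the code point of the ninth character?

Offset 0: leading byte 0xF0 = 11110000 → 4-byte char #1 = F0 9F A7 89.
Offset 4: leading byte 0xD7 = 11010111 → 2-byte char #2 = D7 97.
Offset 6: leading byte 0xE1 = 11100001 → 3-byte char #3 = E1 83 84.
Offset 9: leading byte 0xC5 = 11000101 → 2-byte char #4 = C5 A2.
Offset 11: leading byte 0x7D = 01111101 → 1-byte char #5 = 7D.
Offset 12: leading byte 0xE9 = 11101001 → 3-byte char #6 = E9 9E AF.
Offset 15: leading byte 0xE2 = 11100010 → 3-byte char #7 = E2 87 93.
Offset 18: leading byte 0xF0 = 11110000 → 4-byte char #8 = F0 9F A5 9C.
Offset 22: leading byte 0xF0 = 11110000 → 4-byte char #9 = F0 BA AD A0.
Leading byte 0xF0 = 11110000 matches 11110xxx → 4-byte sequence.
Byte 1: 0xF0 = 11110000, payload 000 (3 bits).
Byte 2: 0xBA = 10111010 (10xxxxxx ✓), payload 111010.
Byte 3: 0xAD = 10101101 (10xxxxxx ✓), payload 101101.
Byte 4: 0xA0 = 10100000 (10xxxxxx ✓), payload 100000.
Concatenate: 000111010101101100000 = 0x3AB60 (21 bits → U+3AB60).

U+3AB60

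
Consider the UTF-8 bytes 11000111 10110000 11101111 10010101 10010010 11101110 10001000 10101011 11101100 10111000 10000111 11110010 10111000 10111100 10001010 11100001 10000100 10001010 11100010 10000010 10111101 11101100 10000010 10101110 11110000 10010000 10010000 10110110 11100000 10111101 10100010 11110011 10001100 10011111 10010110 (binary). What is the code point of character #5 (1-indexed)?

Offset 0: leading byte 0xC7 = 11000111 → 2-byte char #1 = C7 B0.
Offset 2: leading byte 0xEF = 11101111 → 3-byte char #2 = EF 95 92.
Offset 5: leading byte 0xEE = 11101110 → 3-byte char #3 = EE 88 AB.
Offset 8: leading byte 0xEC = 11101100 → 3-byte char #4 = EC B8 87.
Offset 11: leading byte 0xF2 = 11110010 → 4-byte char #5 = F2 B8 BC 8A.
Leading byte 0xF2 = 11110010 matches 11110xxx → 4-byte sequence.
Byte 1: 0xF2 = 11110010, payload 010 (3 bits).
Byte 2: 0xB8 = 10111000 (10xxxxxx ✓), payload 111000.
Byte 3: 0xBC = 10111100 (10xxxxxx ✓), payload 111100.
Byte 4: 0x8A = 10001010 (10xxxxxx ✓), payload 001010.
Concatenate: 010111000111100001010 = 0xB8F0A (21 bits → U+B8F0A).

U+B8F0A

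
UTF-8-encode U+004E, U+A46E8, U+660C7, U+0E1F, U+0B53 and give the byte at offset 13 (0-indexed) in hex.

0xAD

U+004E → 1-byte form 4E at offsets 0–0.
U+A46E8 → 4-byte form F2 A4 9B A8 at offsets 1–4.
U+660C7 → 4-byte form F1 A6 83 87 at offsets 5–8.
U+0E1F → 3-byte form E0 B8 9F at offsets 9–11.
U+0B53 → 3-byte form E0 AD 93 at offsets 12–14.
Offset 13 falls in char 5's range; it's byte 2 of E0 AD 93 = 0xAD.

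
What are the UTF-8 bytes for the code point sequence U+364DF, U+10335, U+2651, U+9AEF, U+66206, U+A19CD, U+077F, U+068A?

U+364DF: 4-byte form → F0 B6 93 9F.
U+10335: 4-byte form → F0 90 8C B5.
U+2651: 3-byte form → E2 99 91.
U+9AEF: 3-byte form → E9 AB AF.
U+66206: 4-byte form → F1 A6 88 86.
U+A19CD: 4-byte form → F2 A1 A7 8D.
U+077F: 2-byte form → DD BF.
U+068A: 2-byte form → DA 8A.
Concatenated (26 bytes): F0 B6 93 9F F0 90 8C B5 E2 99 91 E9 AB AF F1 A6 88 86 F2 A1 A7 8D DD BF DA 8A.

F0 B6 93 9F F0 90 8C B5 E2 99 91 E9 AB AF F1 A6 88 86 F2 A1 A7 8D DD BF DA 8A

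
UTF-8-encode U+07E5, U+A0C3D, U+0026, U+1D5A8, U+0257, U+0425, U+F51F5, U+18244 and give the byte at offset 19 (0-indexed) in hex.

0xF0

U+07E5 → 2-byte form DF A5 at offsets 0–1.
U+A0C3D → 4-byte form F2 A0 B0 BD at offsets 2–5.
U+0026 → 1-byte form 26 at offsets 6–6.
U+1D5A8 → 4-byte form F0 9D 96 A8 at offsets 7–10.
U+0257 → 2-byte form C9 97 at offsets 11–12.
U+0425 → 2-byte form D0 A5 at offsets 13–14.
U+F51F5 → 4-byte form F3 B5 87 B5 at offsets 15–18.
U+18244 → 4-byte form F0 98 89 84 at offsets 19–22.
Offset 19 falls in char 8's range; it's byte 1 of F0 98 89 84 = 0xF0.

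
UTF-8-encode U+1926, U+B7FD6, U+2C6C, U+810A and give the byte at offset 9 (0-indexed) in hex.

0xAC

U+1926 → 3-byte form E1 A4 A6 at offsets 0–2.
U+B7FD6 → 4-byte form F2 B7 BF 96 at offsets 3–6.
U+2C6C → 3-byte form E2 B1 AC at offsets 7–9.
Offset 9 falls in char 3's range; it's byte 3 of E2 B1 AC = 0xAC.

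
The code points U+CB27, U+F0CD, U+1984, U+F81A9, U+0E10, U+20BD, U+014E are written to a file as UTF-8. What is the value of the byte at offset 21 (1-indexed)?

1-indexed offset 21 is 0-indexed offset 20.
U+CB27 → 3-byte form EC AC A7 at offsets 0–2.
U+F0CD → 3-byte form EF 83 8D at offsets 3–5.
U+1984 → 3-byte form E1 A6 84 at offsets 6–8.
U+F81A9 → 4-byte form F3 B8 86 A9 at offsets 9–12.
U+0E10 → 3-byte form E0 B8 90 at offsets 13–15.
U+20BD → 3-byte form E2 82 BD at offsets 16–18.
U+014E → 2-byte form C5 8E at offsets 19–20.
Offset 20 falls in char 7's range; it's byte 2 of C5 8E = 0x8E.

0x8E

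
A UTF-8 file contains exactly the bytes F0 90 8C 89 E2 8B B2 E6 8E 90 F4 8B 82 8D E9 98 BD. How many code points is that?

5

Byte at offset 0: 0xF0 = 11110000 → 4-byte char (#1). Advance 4.
Byte at offset 4: 0xE2 = 11100010 → 3-byte char (#2). Advance 3.
Byte at offset 7: 0xE6 = 11100110 → 3-byte char (#3). Advance 3.
Byte at offset 10: 0xF4 = 11110100 → 4-byte char (#4). Advance 4.
Byte at offset 14: 0xE9 = 11101001 → 3-byte char (#5). Advance 3.
Reached end at offset 17 after 5 code points.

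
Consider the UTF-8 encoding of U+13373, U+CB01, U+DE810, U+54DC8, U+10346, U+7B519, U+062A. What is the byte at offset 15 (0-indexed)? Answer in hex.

0xF0

U+13373 → 4-byte form F0 93 8D B3 at offsets 0–3.
U+CB01 → 3-byte form EC AC 81 at offsets 4–6.
U+DE810 → 4-byte form F3 9E A0 90 at offsets 7–10.
U+54DC8 → 4-byte form F1 94 B7 88 at offsets 11–14.
U+10346 → 4-byte form F0 90 8D 86 at offsets 15–18.
Offset 15 falls in char 5's range; it's byte 1 of F0 90 8D 86 = 0xF0.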